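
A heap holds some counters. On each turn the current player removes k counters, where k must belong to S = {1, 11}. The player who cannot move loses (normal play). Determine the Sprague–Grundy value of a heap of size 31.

1

n :  0  1  2  3  4  5  6  7  8  9 10 11 12 13 14 15 16 17 18 19 20 21 22 23 24 25 26 27 28 29 30 31
G :  0  1  0  1  0  1  0  1  0  1  0  1  0  1  0  1  0  1  0  1  0  1  0  1  0  1  0  1  0  1  0  1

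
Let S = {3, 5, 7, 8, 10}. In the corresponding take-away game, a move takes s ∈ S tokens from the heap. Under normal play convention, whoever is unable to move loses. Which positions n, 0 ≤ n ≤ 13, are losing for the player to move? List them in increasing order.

0, 1, 2, 13

G(0) = 0
G(1) = mex{} = 0
G(2) = mex{} = 0
G(3) = mex{0} = 1
G(4) = mex{0} = 1
G(5) = mex{0,0} = 1
G(6) = mex{1,0} = 2
G(7) = mex{1,0,0} = 2
G(8) = mex{1,1,0,0} = 2
G(9) = mex{2,1,0,0} = 3
G(10) = mex{2,1,1,0,0} = 3
G(11) = mex{2,2,1,1,0} = 3
G(12) = mex{3,2,1,1,0} = 4
G(13) = mex{3,2,2,1,1} = 0
P-positions are exactly the n with G(n) = 0.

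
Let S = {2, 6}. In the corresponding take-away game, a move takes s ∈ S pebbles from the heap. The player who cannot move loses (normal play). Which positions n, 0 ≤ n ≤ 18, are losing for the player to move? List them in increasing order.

G(0) = 0
G(1) = mex{} = 0
G(2) = mex{0} = 1
G(3) = mex{0} = 1
G(4) = mex{1} = 0
G(5) = mex{1} = 0
G(6) = mex{0,0} = 1
G(7) = mex{0,0} = 1
G(8) = mex{1,1} = 0
G(9) = mex{1,1} = 0
G(10) = mex{0,0} = 1
G(11) = mex{0,0} = 1
G(12) = mex{1,1} = 0
G(13) = mex{1,1} = 0
G(14) = mex{0,0} = 1
G(15) = mex{0,0} = 1
G(16) = mex{1,1} = 0
G(17) = mex{1,1} = 0
G(18) = mex{0,0} = 1
P-positions are exactly the n with G(n) = 0.

0, 1, 4, 5, 8, 9, 12, 13, 16, 17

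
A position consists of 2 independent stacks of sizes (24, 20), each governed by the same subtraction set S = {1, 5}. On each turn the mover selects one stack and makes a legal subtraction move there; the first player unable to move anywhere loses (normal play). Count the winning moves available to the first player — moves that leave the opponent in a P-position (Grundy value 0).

0

All stacks use S = {1, 5}:
G(0) = 0
G(1) = mex{0} = 1
G(2) = mex{1} = 0
G(3) = mex{0} = 1
G(4) = mex{1} = 0
G(5) = mex{0,0} = 1
G(6) = mex{1,1} = 0
G(7) = mex{0,0} = 1
G(8) = mex{1,1} = 0
G(9) = mex{0,0} = 1
G(10) = mex{1,1} = 0
G(11) = mex{0,0} = 1
G(12) = mex{1,1} = 0
G(13) = mex{0,0} = 1
G(14) = mex{1,1} = 0
G(15) = mex{0,0} = 1
G(16) = mex{1,1} = 0
G(17) = mex{0,0} = 1
G(18) = mex{1,1} = 0
G(19) = mex{0,0} = 1
G(20) = mex{1,1} = 0
G(21) = mex{0,0} = 1
G(22) = mex{1,1} = 0
G(23) = mex{0,0} = 1
G(24) = mex{1,1} = 0
Stack A: G(24) = 0.
Stack B: G(20) = 0.
Combined Grundy value = 0 ⊕ 0 = 0.
A winning move leaves total XOR = 0, i.e. changes one component's Grundy value g to g ⊕ X where X is the current total.
Stack A: target g' = 0⊕0 = 0, but every legal move changes the Grundy value (mex property), so 0 moves.
Stack B: target g' = 0⊕0 = 0, but every legal move changes the Grundy value (mex property), so 0 moves.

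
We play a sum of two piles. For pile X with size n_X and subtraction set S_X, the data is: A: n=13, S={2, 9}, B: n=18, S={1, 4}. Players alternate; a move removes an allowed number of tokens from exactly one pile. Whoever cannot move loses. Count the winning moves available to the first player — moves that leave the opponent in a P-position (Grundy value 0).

Pile A, S = {2, 9}:
n :  0  1  2  3  4  5  6  7  8  9 10 11 12 13
G :  0  0  1  1  0  0  1  1  0  2  1  0  0  1
G_A(13) = 1.
Pile B, S = {1, 4}:
G(0) = 0
G(1) = mex{0} = 1
G(2) = mex{1} = 0
G(3) = mex{0} = 1
G(4) = mex{1,0} = 2
G(5) = mex{2,1} = 0
G(6) = mex{0,0} = 1
G(7) = mex{1,1} = 0
G(8) = mex{0,2} = 1
G(9) = mex{1,0} = 2
G(10) = mex{2,1} = 0
G(11) = mex{0,0} = 1
G(12) = mex{1,1} = 0
G(13) = mex{0,2} = 1
G(14) = mex{1,0} = 2
G(15) = mex{2,1} = 0
G(16) = mex{0,0} = 1
G(17) = mex{1,1} = 0
G(18) = mex{0,2} = 1
G_B(18) = 1.
Combined Grundy value = 1 ⊕ 1 = 0.
A winning move leaves total XOR = 0, i.e. changes one component's Grundy value g to g ⊕ X where X is the current total.
Pile A: target g' = 1⊕0 = 1, but every legal move changes the Grundy value (mex property), so 0 moves.
Pile B: target g' = 1⊕0 = 1, but every legal move changes the Grundy value (mex property), so 0 moves.

0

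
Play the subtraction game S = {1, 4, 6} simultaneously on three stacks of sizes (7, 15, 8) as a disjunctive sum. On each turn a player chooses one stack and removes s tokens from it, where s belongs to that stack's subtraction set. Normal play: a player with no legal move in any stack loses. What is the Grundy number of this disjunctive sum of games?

1

All stacks use S = {1, 4, 6}:
G(0) = 0
G(1) = mex{0} = 1
G(2) = mex{1} = 0
G(3) = mex{0} = 1
G(4) = mex{1,0} = 2
G(5) = mex{2,1} = 0
G(6) = mex{0,0,0} = 1
G(7) = mex{1,1,1} = 0
G(8) = mex{0,2,0} = 1
G(9) = mex{1,0,1} = 2
G(10) = mex{2,1,2} = 0
G(11) = mex{0,0,0} = 1
G(12) = mex{1,1,1} = 0
G(13) = mex{0,2,0} = 1
G(14) = mex{1,0,1} = 2
G(15) = mex{2,1,2} = 0
Stack A: G(7) = 0.
Stack B: G(15) = 0.
Stack C: G(8) = 1.
Combined Grundy value = 0 ⊕ 0 ⊕ 1 = 1.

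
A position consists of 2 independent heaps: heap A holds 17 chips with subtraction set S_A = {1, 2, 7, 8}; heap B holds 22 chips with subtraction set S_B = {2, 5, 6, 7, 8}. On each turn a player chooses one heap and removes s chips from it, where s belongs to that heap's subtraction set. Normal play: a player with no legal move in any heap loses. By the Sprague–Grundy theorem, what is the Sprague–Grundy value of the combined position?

Heap A, S = {1, 2, 7, 8}:
G(0) = 0
G(1) = mex{0} = 1
G(2) = mex{1,0} = 2
G(3) = mex{2,1} = 0
G(4) = mex{0,2} = 1
G(5) = mex{1,0} = 2
G(6) = mex{2,1} = 0
G(7) = mex{0,2,0} = 1
G(8) = mex{1,0,1,0} = 2
G(9) = mex{2,1,2,1} = 0
G(10) = mex{0,2,0,2} = 1
G(11) = mex{1,0,1,0} = 2
G(12) = mex{2,1,2,1} = 0
G(13) = mex{0,2,0,2} = 1
G(14) = mex{1,0,1,0} = 2
G(15) = mex{2,1,2,1} = 0
G(16) = mex{0,2,0,2} = 1
G(17) = mex{1,0,1,0} = 2
G_A(17) = 2.
Heap B, S = {2, 5, 6, 7, 8}:
G(0) = 0
G(1) = mex{} = 0
G(2) = mex{0} = 1
G(3) = mex{0} = 1
G(4) = mex{1} = 0
G(5) = mex{1,0} = 2
G(6) = mex{0,0,0} = 1
G(7) = mex{2,1,0,0} = 3
G(8) = mex{1,1,1,0,0} = 2
G(9) = mex{3,0,1,1,0} = 2
G(10) = mex{2,2,0,1,1} = 3
G(11) = mex{2,1,2,0,1} = 3
G(12) = mex{3,3,1,2,0} = 4
G(13) = mex{3,2,3,1,2} = 0
G(14) = mex{4,2,2,3,1} = 0
G(15) = mex{0,3,2,2,3} = 1
G(16) = mex{0,3,3,2,2} = 1
G(17) = mex{1,4,3,3,2} = 0
G(18) = mex{1,0,4,3,3} = 2
G(19) = mex{0,0,0,4,3} = 1
G(20) = mex{2,1,0,0,4} = 3
G(21) = mex{1,1,1,0,0} = 2
G(22) = mex{3,0,1,1,0} = 2
G_B(22) = 2.
Combined Grundy value = 2 ⊕ 2 = 0.

0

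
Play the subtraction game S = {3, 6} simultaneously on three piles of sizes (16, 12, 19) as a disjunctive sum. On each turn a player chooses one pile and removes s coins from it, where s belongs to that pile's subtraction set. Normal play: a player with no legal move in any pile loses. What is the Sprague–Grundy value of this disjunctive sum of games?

3

All piles use S = {3, 6}:
G(0) = 0
G(1) = mex{} = 0
G(2) = mex{} = 0
G(3) = mex{0} = 1
G(4) = mex{0} = 1
G(5) = mex{0} = 1
G(6) = mex{1,0} = 2
G(7) = mex{1,0} = 2
G(8) = mex{1,0} = 2
G(9) = mex{2,1} = 0
G(10) = mex{2,1} = 0
G(11) = mex{2,1} = 0
G(12) = mex{0,2} = 1
G(13) = mex{0,2} = 1
G(14) = mex{0,2} = 1
G(15) = mex{1,0} = 2
G(16) = mex{1,0} = 2
G(17) = mex{1,0} = 2
G(18) = mex{2,1} = 0
G(19) = mex{2,1} = 0
Pile A: G(16) = 2.
Pile B: G(12) = 1.
Pile C: G(19) = 0.
Combined Grundy value = 2 ⊕ 1 ⊕ 0 = 3.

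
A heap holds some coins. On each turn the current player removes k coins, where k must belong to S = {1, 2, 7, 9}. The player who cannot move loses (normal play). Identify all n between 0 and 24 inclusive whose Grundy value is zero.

0, 3, 6, 11, 14, 17, 22

G(0) = 0
G(1) = mex{0} = 1
G(2) = mex{1,0} = 2
G(3) = mex{2,1} = 0
G(4) = mex{0,2} = 1
G(5) = mex{1,0} = 2
G(6) = mex{2,1} = 0
G(7) = mex{0,2,0} = 1
G(8) = mex{1,0,1} = 2
G(9) = mex{2,1,2,0} = 3
G(10) = mex{3,2,0,1} = 4
G(11) = mex{4,3,1,2} = 0
G(12) = mex{0,4,2,0} = 1
G(13) = mex{1,0,0,1} = 2
G(14) = mex{2,1,1,2} = 0
G(15) = mex{0,2,2,0} = 1
G(16) = mex{1,0,3,1} = 2
G(17) = mex{2,1,4,2} = 0
G(18) = mex{0,2,0,3} = 1
G(19) = mex{1,0,1,4} = 2
G(20) = mex{2,1,2,0} = 3
G(21) = mex{3,2,0,1} = 4
G(22) = mex{4,3,1,2} = 0
G(23) = mex{0,4,2,0} = 1
G(24) = mex{1,0,0,1} = 2
P-positions are exactly the n with G(n) = 0.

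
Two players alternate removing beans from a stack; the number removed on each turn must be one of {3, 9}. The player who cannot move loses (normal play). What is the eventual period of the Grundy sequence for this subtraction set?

G(0) = 0
G(1) = mex{} = 0
G(2) = mex{} = 0
G(3) = mex{0} = 1
G(4) = mex{0} = 1
G(5) = mex{0} = 1
G(6) = mex{1} = 0
G(7) = mex{1} = 0
G(8) = mex{1} = 0
G(9) = mex{0,0} = 1
G(10) = mex{0,0} = 1
G(11) = mex{0,0} = 1
G(12) = mex{1,1} = 0
G(13) = mex{1,1} = 0
G(14) = mex{1,1} = 0
G(15) = mex{0,0} = 1
G(16) = mex{0,0} = 1
G(n+6) = G(n) holds for n = 0,…,8 (a full window of length max(S) = 9), so the sequence is purely periodic with period 6.

6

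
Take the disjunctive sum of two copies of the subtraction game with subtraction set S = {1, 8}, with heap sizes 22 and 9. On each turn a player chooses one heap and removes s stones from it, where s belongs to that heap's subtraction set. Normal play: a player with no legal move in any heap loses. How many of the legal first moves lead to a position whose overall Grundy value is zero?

0

All heaps use S = {1, 8}:
n :  0  1  2  3  4  5  6  7  8  9 10 11 12 13 14 15 16 17 18 19 20 21 22
G :  0  1  0  1  0  1  0  1  2  0  1  0  1  0  1  0  1  2  0  1  0  1  0
Heap A: G(22) = 0.
Heap B: G(9) = 0.
Combined Grundy value = 0 ⊕ 0 = 0.
A winning move leaves total XOR = 0, i.e. changes one component's Grundy value g to g ⊕ X where X is the current total.
Heap A: target g' = 0⊕0 = 0, but every legal move changes the Grundy value (mex property), so 0 moves.
Heap B: target g' = 0⊕0 = 0, but every legal move changes the Grundy value (mex property), so 0 moves.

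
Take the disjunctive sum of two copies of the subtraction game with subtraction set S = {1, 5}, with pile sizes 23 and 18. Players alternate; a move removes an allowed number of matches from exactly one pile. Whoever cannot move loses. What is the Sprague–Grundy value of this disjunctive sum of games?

1

All piles use S = {1, 5}:
n :  0  1  2  3  4  5  6  7  8  9 10 11 12 13 14 15 16 17 18 19 20 21 22 23
G :  0  1  0  1  0  1  0  1  0  1  0  1  0  1  0  1  0  1  0  1  0  1  0  1
Pile A: G(23) = 1.
Pile B: G(18) = 0.
Combined Grundy value = 1 ⊕ 0 = 1.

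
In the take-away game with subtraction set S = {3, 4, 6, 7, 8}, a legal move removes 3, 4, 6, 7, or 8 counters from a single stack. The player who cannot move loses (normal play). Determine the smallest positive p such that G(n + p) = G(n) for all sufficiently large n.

n :  0  1  2  3  4  5  6  7  8  9 10 11 12 13 14 15 16 17 18 19 20 21 22 23
G :  0  0  0  1  1  1  2  2  2  3  3  0  0  0  1  1  1  2  2  2  3  3  0  0
G(n+11) = G(n) holds for n = 0,…,7 (a full window of length max(S) = 8), so the sequence is purely periodic with period 11.

11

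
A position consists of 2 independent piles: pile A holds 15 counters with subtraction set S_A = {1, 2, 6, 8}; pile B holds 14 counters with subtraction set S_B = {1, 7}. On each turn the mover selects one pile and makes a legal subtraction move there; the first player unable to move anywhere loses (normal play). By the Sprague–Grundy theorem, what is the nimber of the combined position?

Pile A, S = {1, 2, 6, 8}:
n :  0  1  2  3  4  5  6  7  8  9 10 11 12 13 14 15
G :  0  1  2  0  1  2  3  0  1  2  0  1  2  3  0  1
G_A(15) = 1.
Pile B, S = {1, 7}:
n :  0  1  2  3  4  5  6  7  8  9 10 11 12 13 14
G :  0  1  0  1  0  1  0  1  0  1  0  1  0  1  0
G_B(14) = 0.
Combined Grundy value = 1 ⊕ 0 = 1.

1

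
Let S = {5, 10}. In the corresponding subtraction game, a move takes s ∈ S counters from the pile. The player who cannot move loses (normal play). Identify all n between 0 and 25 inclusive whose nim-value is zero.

n :  0  1  2  3  4  5  6  7  8  9 10 11 12 13 14 15 16 17 18 19 20 21 22 23 24 25
G :  0  0  0  0  0  1  1  1  1  1  2  2  2  2  2  0  0  0  0  0  1  1  1  1  1  2
P-positions are exactly the n with G(n) = 0.

0, 1, 2, 3, 4, 15, 16, 17, 18, 19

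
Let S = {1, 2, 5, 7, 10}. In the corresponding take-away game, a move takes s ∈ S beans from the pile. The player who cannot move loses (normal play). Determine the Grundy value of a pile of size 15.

0

n :  0  1  2  3  4  5  6  7  8  9 10 11 12 13 14 15
G :  0  1  2  0  1  2  0  1  2  0  1  2  0  1  2  0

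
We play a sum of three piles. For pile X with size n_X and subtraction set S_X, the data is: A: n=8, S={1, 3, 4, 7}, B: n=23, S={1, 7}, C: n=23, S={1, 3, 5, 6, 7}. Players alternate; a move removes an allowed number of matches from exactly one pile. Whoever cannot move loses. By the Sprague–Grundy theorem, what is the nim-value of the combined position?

Pile A, S = {1, 3, 4, 7}:
G(0) = 0
G(1) = mex{0} = 1
G(2) = mex{1} = 0
G(3) = mex{0,0} = 1
G(4) = mex{1,1,0} = 2
G(5) = mex{2,0,1} = 3
G(6) = mex{3,1,0} = 2
G(7) = mex{2,2,1,0} = 3
G(8) = mex{3,3,2,1} = 0
G_A(8) = 0.
Pile B, S = {1, 7}:
G(0) = 0
G(1) = mex{0} = 1
G(2) = mex{1} = 0
G(3) = mex{0} = 1
G(4) = mex{1} = 0
G(5) = mex{0} = 1
G(6) = mex{1} = 0
G(7) = mex{0,0} = 1
G(8) = mex{1,1} = 0
G(9) = mex{0,0} = 1
G(10) = mex{1,1} = 0
G(11) = mex{0,0} = 1
G(12) = mex{1,1} = 0
G(13) = mex{0,0} = 1
G(14) = mex{1,1} = 0
G(15) = mex{0,0} = 1
G(16) = mex{1,1} = 0
G(17) = mex{0,0} = 1
G(18) = mex{1,1} = 0
G(19) = mex{0,0} = 1
G(20) = mex{1,1} = 0
G(21) = mex{0,0} = 1
G(22) = mex{1,1} = 0
G(23) = mex{0,0} = 1
G_B(23) = 1.
Pile C, S = {1, 3, 5, 6, 7}:
n :  0  1  2  3  4  5  6  7  8  9 10 11 12 13 14 15 16 17 18 19 20 21 22 23
G :  0  1  0  1  0  1  2  3  2  3  2  3  0  1  0  1  0  1  2  3  2  3  2  3
G_C(23) = 3.
Combined Grundy value = 0 ⊕ 1 ⊕ 3 = 2.

2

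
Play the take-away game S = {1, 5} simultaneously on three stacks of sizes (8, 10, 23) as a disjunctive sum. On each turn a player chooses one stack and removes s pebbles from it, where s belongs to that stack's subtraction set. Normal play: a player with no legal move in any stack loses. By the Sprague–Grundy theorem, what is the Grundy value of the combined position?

All stacks use S = {1, 5}:
G(0) = 0
G(1) = mex{0} = 1
G(2) = mex{1} = 0
G(3) = mex{0} = 1
G(4) = mex{1} = 0
G(5) = mex{0,0} = 1
G(6) = mex{1,1} = 0
G(7) = mex{0,0} = 1
G(8) = mex{1,1} = 0
G(9) = mex{0,0} = 1
G(10) = mex{1,1} = 0
G(11) = mex{0,0} = 1
G(12) = mex{1,1} = 0
G(13) = mex{0,0} = 1
G(14) = mex{1,1} = 0
G(15) = mex{0,0} = 1
G(16) = mex{1,1} = 0
G(17) = mex{0,0} = 1
G(18) = mex{1,1} = 0
G(19) = mex{0,0} = 1
G(20) = mex{1,1} = 0
G(21) = mex{0,0} = 1
G(22) = mex{1,1} = 0
G(23) = mex{0,0} = 1
Stack A: G(8) = 0.
Stack B: G(10) = 0.
Stack C: G(23) = 1.
Combined Grundy value = 0 ⊕ 0 ⊕ 1 = 1.

1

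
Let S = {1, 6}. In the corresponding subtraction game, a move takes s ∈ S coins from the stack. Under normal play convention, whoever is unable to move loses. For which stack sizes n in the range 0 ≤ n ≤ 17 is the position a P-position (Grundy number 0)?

n :  0  1  2  3  4  5  6  7  8  9 10 11 12 13 14 15 16 17
G :  0  1  0  1  0  1  2  0  1  0  1  0  1  2  0  1  0  1
P-positions are exactly the n with G(n) = 0.

0, 2, 4, 7, 9, 11, 14, 16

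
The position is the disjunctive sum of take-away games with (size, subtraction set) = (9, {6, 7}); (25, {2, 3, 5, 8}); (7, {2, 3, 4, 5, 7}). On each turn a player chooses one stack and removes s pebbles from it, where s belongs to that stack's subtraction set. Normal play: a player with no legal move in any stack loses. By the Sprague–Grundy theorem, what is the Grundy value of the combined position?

Stack A, S = {6, 7}:
n : 0 1 2 3 4 5 6 7 8 9
G : 0 0 0 0 0 0 1 1 1 1
G_A(9) = 1.
Stack B, S = {2, 3, 5, 8}:
n :  0  1  2  3  4  5  6  7  8  9 10 11 12 13 14 15 16 17 18 19 20 21 22 23 24 25
G :  0  0  1  1  2  2  3  0  4  1  3  0  4  1  2  2  3  0  0  1  1  2  3  3  0  2
G_B(25) = 2.
Stack C, S = {2, 3, 4, 5, 7}:
G(0) = 0
G(1) = mex{} = 0
G(2) = mex{0} = 1
G(3) = mex{0,0} = 1
G(4) = mex{1,0,0} = 2
G(5) = mex{1,1,0,0} = 2
G(6) = mex{2,1,1,0} = 3
G(7) = mex{2,2,1,1,0} = 3
G_C(7) = 3.
Combined Grundy value = 1 ⊕ 2 ⊕ 3 = 0.

0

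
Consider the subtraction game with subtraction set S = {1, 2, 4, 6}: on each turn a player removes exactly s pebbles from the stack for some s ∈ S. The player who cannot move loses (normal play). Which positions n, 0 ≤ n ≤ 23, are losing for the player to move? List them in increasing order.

0, 3, 8, 11, 16, 19

n :  0  1  2  3  4  5  6  7  8  9 10 11 12 13 14 15 16 17 18 19 20 21 22 23
G :  0  1  2  0  1  2  3  4  0  1  2  0  1  2  3  4  0  1  2  0  1  2  3  4
P-positions are exactly the n with G(n) = 0.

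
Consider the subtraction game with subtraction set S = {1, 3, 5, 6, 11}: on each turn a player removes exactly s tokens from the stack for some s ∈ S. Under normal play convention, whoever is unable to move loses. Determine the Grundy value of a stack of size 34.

n :  0  1  2  3  4  5  6  7  8  9 10 11 12 13 14 15 16 17 18 19 20 21 22 23 24 25 26 27 28 29 30 31 32 33 34
G :  0  1  0  1  0  1  2  3  2  3  2  3  0  1  0  1  0  1  2  3  2  3  2  3  0  1  0  1  0  1  2  3  2  3  2

2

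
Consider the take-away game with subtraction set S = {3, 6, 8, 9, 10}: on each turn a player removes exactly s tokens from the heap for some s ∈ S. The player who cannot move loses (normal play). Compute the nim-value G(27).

0

n :  0  1  2  3  4  5  6  7  8  9 10 11 12 13 14 15 16 17 18 19 20 21 22 23 24 25 26 27
G :  0  0  0  1  1  1  2  2  2  3  3  3  4  0  0  0  1  1  1  2  2  2  3  3  3  4  0  0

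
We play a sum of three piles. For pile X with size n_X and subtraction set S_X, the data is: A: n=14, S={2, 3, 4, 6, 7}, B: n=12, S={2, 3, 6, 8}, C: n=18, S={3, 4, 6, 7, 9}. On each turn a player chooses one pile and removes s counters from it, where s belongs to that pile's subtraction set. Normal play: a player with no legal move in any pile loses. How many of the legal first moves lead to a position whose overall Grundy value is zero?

Pile A, S = {2, 3, 4, 6, 7}:
G(0) = 0
G(1) = mex{} = 0
G(2) = mex{0} = 1
G(3) = mex{0,0} = 1
G(4) = mex{1,0,0} = 2
G(5) = mex{1,1,0} = 2
G(6) = mex{2,1,1,0} = 3
G(7) = mex{2,2,1,0,0} = 3
G(8) = mex{3,2,2,1,0} = 4
G(9) = mex{3,3,2,1,1} = 0
G(10) = mex{4,3,3,2,1} = 0
G(11) = mex{0,4,3,2,2} = 1
G(12) = mex{0,0,4,3,2} = 1
G(13) = mex{1,0,0,3,3} = 2
G(14) = mex{1,1,0,4,3} = 2
G_A(14) = 2.
Pile B, S = {2, 3, 6, 8}:
G(0) = 0
G(1) = mex{} = 0
G(2) = mex{0} = 1
G(3) = mex{0,0} = 1
G(4) = mex{1,0} = 2
G(5) = mex{1,1} = 0
G(6) = mex{2,1,0} = 3
G(7) = mex{0,2,0} = 1
G(8) = mex{3,0,1,0} = 2
G(9) = mex{1,3,1,0} = 2
G(10) = mex{2,1,2,1} = 0
G(11) = mex{2,2,0,1} = 3
G(12) = mex{0,2,3,2} = 1
G_B(12) = 1.
Pile C, S = {3, 4, 6, 7, 9}:
n :  0  1  2  3  4  5  6  7  8  9 10 11 12 13 14 15 16 17 18
G :  0  0  0  1  1  1  2  2  2  3  3  3  0  0  0  1  1  1  2
G_C(18) = 2.
Combined Grundy value = 2 ⊕ 1 ⊕ 2 = 1.
A winning move leaves total XOR = 0, i.e. changes one component's Grundy value g to g ⊕ X where X is the current total.
Pile A: need g' = 2⊕1 = 3. Options: 14−2→G=1, 14−3→G=1, 14−4→G=0, 14−6→G=4, 14−7→G=3. Hits: 1.
Pile B: need g' = 1⊕1 = 0. Options: 12−2→G=0, 12−3→G=2, 12−6→G=3, 12−8→G=2. Hits: 1.
Pile C: need g' = 2⊕1 = 3. Options: 18−3→G=1, 18−4→G=0, 18−6→G=0, 18−7→G=3, 18−9→G=3. Hits: 2.

4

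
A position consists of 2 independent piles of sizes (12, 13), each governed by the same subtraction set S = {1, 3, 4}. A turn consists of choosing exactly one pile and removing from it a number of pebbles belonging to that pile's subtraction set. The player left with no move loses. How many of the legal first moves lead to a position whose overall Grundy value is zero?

All piles use S = {1, 3, 4}:
n :  0  1  2  3  4  5  6  7  8  9 10 11 12 13
G :  0  1  0  1  2  3  2  0  1  0  1  2  3  2
Pile A: G(12) = 3.
Pile B: G(13) = 2.
Combined Grundy value = 3 ⊕ 2 = 1.
A winning move leaves total XOR = 0, i.e. changes one component's Grundy value g to g ⊕ X where X is the current total.
Pile A: need g' = 3⊕1 = 2. Options: 12−1→G=2, 12−3→G=0, 12−4→G=1. Hits: 1.
Pile B: need g' = 2⊕1 = 3. Options: 13−1→G=3, 13−3→G=1, 13−4→G=0. Hits: 1.

2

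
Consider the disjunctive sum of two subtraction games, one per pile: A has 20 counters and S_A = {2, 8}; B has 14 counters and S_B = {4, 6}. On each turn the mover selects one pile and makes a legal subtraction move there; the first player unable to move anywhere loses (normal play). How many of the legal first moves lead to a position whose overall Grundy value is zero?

Pile A, S = {2, 8}:
n :  0  1  2  3  4  5  6  7  8  9 10 11 12 13 14 15 16 17 18 19 20
G :  0  0  1  1  0  0  1  1  2  2  0  0  1  1  0  0  1  1  2  2  0
G_A(20) = 0.
Pile B, S = {4, 6}:
G(0) = 0
G(1) = mex{} = 0
G(2) = mex{} = 0
G(3) = mex{} = 0
G(4) = mex{0} = 1
G(5) = mex{0} = 1
G(6) = mex{0,0} = 1
G(7) = mex{0,0} = 1
G(8) = mex{1,0} = 2
G(9) = mex{1,0} = 2
G(10) = mex{1,1} = 0
G(11) = mex{1,1} = 0
G(12) = mex{2,1} = 0
G(13) = mex{2,1} = 0
G(14) = mex{0,2} = 1
G_B(14) = 1.
Combined Grundy value = 0 ⊕ 1 = 1.
A winning move leaves total XOR = 0, i.e. changes one component's Grundy value g to g ⊕ X where X is the current total.
Pile A: need g' = 0⊕1 = 1. Options: 20−2→G=2, 20−8→G=1. Hits: 1.
Pile B: need g' = 1⊕1 = 0. Options: 14−4→G=0, 14−6→G=2. Hits: 1.

2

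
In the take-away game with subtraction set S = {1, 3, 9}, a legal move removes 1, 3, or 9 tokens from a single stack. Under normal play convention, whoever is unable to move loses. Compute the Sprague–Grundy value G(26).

n :  0  1  2  3  4  5  6  7  8  9 10 11 12 13 14 15 16 17 18 19 20 21 22 23 24 25 26
G :  0  1  0  1  0  1  0  1  0  1  0  1  0  1  0  1  0  1  0  1  0  1  0  1  0  1  0

0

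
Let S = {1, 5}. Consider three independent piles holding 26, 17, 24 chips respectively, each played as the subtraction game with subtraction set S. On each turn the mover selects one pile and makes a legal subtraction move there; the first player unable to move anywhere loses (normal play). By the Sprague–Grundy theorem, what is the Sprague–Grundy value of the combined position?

1

All piles use S = {1, 5}:
n :  0  1  2  3  4  5  6  7  8  9 10 11 12 13 14 15 16 17 18 19 20 21 22 23 24 25 26
G :  0  1  0  1  0  1  0  1  0  1  0  1  0  1  0  1  0  1  0  1  0  1  0  1  0  1  0
Pile A: G(26) = 0.
Pile B: G(17) = 1.
Pile C: G(24) = 0.
Combined Grundy value = 0 ⊕ 1 ⊕ 0 = 1.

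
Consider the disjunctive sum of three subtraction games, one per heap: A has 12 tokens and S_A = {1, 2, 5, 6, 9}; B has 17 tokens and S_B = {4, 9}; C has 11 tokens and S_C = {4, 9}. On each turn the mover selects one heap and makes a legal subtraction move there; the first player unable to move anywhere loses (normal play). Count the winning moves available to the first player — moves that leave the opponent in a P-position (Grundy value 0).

Heap A, S = {1, 2, 5, 6, 9}:
G(0) = 0
G(1) = mex{0} = 1
G(2) = mex{1,0} = 2
G(3) = mex{2,1} = 0
G(4) = mex{0,2} = 1
G(5) = mex{1,0,0} = 2
G(6) = mex{2,1,1,0} = 3
G(7) = mex{3,2,2,1} = 0
G(8) = mex{0,3,0,2} = 1
G(9) = mex{1,0,1,0,0} = 2
G(10) = mex{2,1,2,1,1} = 0
G(11) = mex{0,2,3,2,2} = 1
G(12) = mex{1,0,0,3,0} = 2
G_A(12) = 2.
Heap B, S = {4, 9}:
n :  0  1  2  3  4  5  6  7  8  9 10 11 12 13 14 15 16 17
G :  0  0  0  0  1  1  1  1  0  2  2  2  1  0  0  0  0  1
G_B(17) = 1.
Heap C, S = {4, 9}:
G(0) = 0
G(1) = mex{} = 0
G(2) = mex{} = 0
G(3) = mex{} = 0
G(4) = mex{0} = 1
G(5) = mex{0} = 1
G(6) = mex{0} = 1
G(7) = mex{0} = 1
G(8) = mex{1} = 0
G(9) = mex{1,0} = 2
G(10) = mex{1,0} = 2
G(11) = mex{1,0} = 2
G_C(11) = 2.
Combined Grundy value = 2 ⊕ 1 ⊕ 2 = 1.
A winning move leaves total XOR = 0, i.e. changes one component's Grundy value g to g ⊕ X where X is the current total.
Heap A: need g' = 2⊕1 = 3. Options: 12−1→G=1, 12−2→G=0, 12−5→G=0, 12−6→G=3, 12−9→G=0. Hits: 1.
Heap B: need g' = 1⊕1 = 0. Options: 17−4→G=0, 17−9→G=0. Hits: 2.
Heap C: need g' = 2⊕1 = 3. Options: 11−4→G=1, 11−9→G=0. Hits: 0.

3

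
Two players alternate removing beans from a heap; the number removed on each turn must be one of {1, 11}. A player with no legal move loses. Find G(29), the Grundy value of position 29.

1

n :  0  1  2  3  4  5  6  7  8  9 10 11 12 13 14 15 16 17 18 19 20 21 22 23 24 25 26 27 28 29
G :  0  1  0  1  0  1  0  1  0  1  0  1  0  1  0  1  0  1  0  1  0  1  0  1  0  1  0  1  0  1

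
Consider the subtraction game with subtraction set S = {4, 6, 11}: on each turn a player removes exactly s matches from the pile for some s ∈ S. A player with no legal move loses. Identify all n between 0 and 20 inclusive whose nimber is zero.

n :  0  1  2  3  4  5  6  7  8  9 10 11 12 13 14 15 16 17 18 19 20
G :  0  0  0  0  1  1  1  1  2  2  0  2  3  3  1  0  2  0  0  1  0
P-positions are exactly the n with G(n) = 0.

0, 1, 2, 3, 10, 15, 17, 18, 20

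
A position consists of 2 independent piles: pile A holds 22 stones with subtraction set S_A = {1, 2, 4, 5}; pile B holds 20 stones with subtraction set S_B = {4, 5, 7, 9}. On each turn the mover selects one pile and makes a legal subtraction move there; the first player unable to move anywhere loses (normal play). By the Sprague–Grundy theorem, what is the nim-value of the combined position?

Pile A, S = {1, 2, 4, 5}:
n :  0  1  2  3  4  5  6  7  8  9 10 11 12 13 14 15 16 17 18 19 20 21 22
G :  0  1  2  0  1  2  0  1  2  0  1  2  0  1  2  0  1  2  0  1  2  0  1
G_A(22) = 1.
Pile B, S = {4, 5, 7, 9}:
n :  0  1  2  3  4  5  6  7  8  9 10 11 12 13 14 15 16 17 18 19 20
G :  0  0  0  0  1  1  1  1  2  2  2  2  3  0  0  0  0  1  1  1  1
G_B(20) = 1.
Combined Grundy value = 1 ⊕ 1 = 0.

0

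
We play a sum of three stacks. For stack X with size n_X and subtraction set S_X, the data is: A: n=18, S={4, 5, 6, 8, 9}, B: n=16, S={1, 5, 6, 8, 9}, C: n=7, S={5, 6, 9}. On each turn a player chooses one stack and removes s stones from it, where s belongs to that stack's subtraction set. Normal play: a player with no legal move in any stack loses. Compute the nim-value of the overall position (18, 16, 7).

Stack A, S = {4, 5, 6, 8, 9}:
n :  0  1  2  3  4  5  6  7  8  9 10 11 12 13 14 15 16 17 18
G :  0  0  0  0  1  1  1  1  2  2  2  2  3  0  0  0  0  1  1
G_A(18) = 1.
Stack B, S = {1, 5, 6, 8, 9}:
n :  0  1  2  3  4  5  6  7  8  9 10 11 12 13 14 15 16
G :  0  1  0  1  0  1  2  3  2  3  2  3  4  5  0  1  0
G_B(16) = 0.
Stack C, S = {5, 6, 9}:
n : 0 1 2 3 4 5 6 7
G : 0 0 0 0 0 1 1 1
G_C(7) = 1.
Combined Grundy value = 1 ⊕ 0 ⊕ 1 = 0.

0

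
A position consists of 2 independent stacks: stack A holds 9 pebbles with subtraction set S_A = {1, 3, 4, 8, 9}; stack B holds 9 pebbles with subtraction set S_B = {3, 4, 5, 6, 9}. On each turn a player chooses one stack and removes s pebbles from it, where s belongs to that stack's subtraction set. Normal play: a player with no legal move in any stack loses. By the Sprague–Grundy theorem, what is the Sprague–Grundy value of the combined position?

7

Stack A, S = {1, 3, 4, 8, 9}:
n : 0 1 2 3 4 5 6 7 8 9
G : 0 1 0 1 2 3 2 0 1 4
G_A(9) = 4.
Stack B, S = {3, 4, 5, 6, 9}:
G(0) = 0
G(1) = mex{} = 0
G(2) = mex{} = 0
G(3) = mex{0} = 1
G(4) = mex{0,0} = 1
G(5) = mex{0,0,0} = 1
G(6) = mex{1,0,0,0} = 2
G(7) = mex{1,1,0,0} = 2
G(8) = mex{1,1,1,0} = 2
G(9) = mex{2,1,1,1,0} = 3
G_B(9) = 3.
Combined Grundy value = 4 ⊕ 3 = 7.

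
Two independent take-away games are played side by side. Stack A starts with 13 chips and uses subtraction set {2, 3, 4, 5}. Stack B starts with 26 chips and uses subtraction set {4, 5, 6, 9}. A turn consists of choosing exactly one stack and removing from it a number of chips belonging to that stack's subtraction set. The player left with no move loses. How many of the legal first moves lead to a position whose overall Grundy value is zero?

Stack A, S = {2, 3, 4, 5}:
n :  0  1  2  3  4  5  6  7  8  9 10 11 12 13
G :  0  0  1  1  2  2  3  0  0  1  1  2  2  3
G_A(13) = 3.
Stack B, S = {4, 5, 6, 9}:
n :  0  1  2  3  4  5  6  7  8  9 10 11 12 13 14 15 16 17 18 19 20 21 22 23 24 25 26
G :  0  0  0  0  1  1  1  1  2  2  2  2  3  0  0  0  0  1  1  1  1  2  2  2  2  3  0
G_B(26) = 0.
Combined Grundy value = 3 ⊕ 0 = 3.
A winning move leaves total XOR = 0, i.e. changes one component's Grundy value g to g ⊕ X where X is the current total.
Stack A: need g' = 3⊕3 = 0. Options: 13−2→G=2, 13−3→G=1, 13−4→G=1, 13−5→G=0. Hits: 1.
Stack B: need g' = 0⊕3 = 3. Options: 26−4→G=2, 26−5→G=2, 26−6→G=1, 26−9→G=1. Hits: 0.

1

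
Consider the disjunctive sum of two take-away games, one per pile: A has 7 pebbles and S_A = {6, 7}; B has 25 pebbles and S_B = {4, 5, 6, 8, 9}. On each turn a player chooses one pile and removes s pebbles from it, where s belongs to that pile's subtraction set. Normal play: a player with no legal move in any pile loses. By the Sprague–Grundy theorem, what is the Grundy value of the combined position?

Pile A, S = {6, 7}:
G(0) = 0
G(1) = mex{} = 0
G(2) = mex{} = 0
G(3) = mex{} = 0
G(4) = mex{} = 0
G(5) = mex{} = 0
G(6) = mex{0} = 1
G(7) = mex{0,0} = 1
G_A(7) = 1.
Pile B, S = {4, 5, 6, 8, 9}:
n :  0  1  2  3  4  5  6  7  8  9 10 11 12 13 14 15 16 17 18 19 20 21 22 23 24 25
G :  0  0  0  0  1  1  1  1  2  2  2  2  3  0  0  0  0  1  1  1  1  2  2  2  2  3
G_B(25) = 3.
Combined Grundy value = 1 ⊕ 3 = 2.

2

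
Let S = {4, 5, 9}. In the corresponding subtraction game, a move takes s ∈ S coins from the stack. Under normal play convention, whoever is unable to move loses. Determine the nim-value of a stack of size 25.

G(0) = 0
G(1) = mex{} = 0
G(2) = mex{} = 0
G(3) = mex{} = 0
G(4) = mex{0} = 1
G(5) = mex{0,0} = 1
G(6) = mex{0,0} = 1
G(7) = mex{0,0} = 1
G(8) = mex{1,0} = 2
G(9) = mex{1,1,0} = 2
G(10) = mex{1,1,0} = 2
G(11) = mex{1,1,0} = 2
G(12) = mex{2,1,0} = 3
G(13) = mex{2,2,1} = 0
G(14) = mex{2,2,1} = 0
G(15) = mex{2,2,1} = 0
G(16) = mex{3,2,1} = 0
G(17) = mex{0,3,2} = 1
G(18) = mex{0,0,2} = 1
G(19) = mex{0,0,2} = 1
G(20) = mex{0,0,2} = 1
G(21) = mex{1,0,3} = 2
G(22) = mex{1,1,0} = 2
G(23) = mex{1,1,0} = 2
G(24) = mex{1,1,0} = 2
G(25) = mex{2,1,0} = 3

3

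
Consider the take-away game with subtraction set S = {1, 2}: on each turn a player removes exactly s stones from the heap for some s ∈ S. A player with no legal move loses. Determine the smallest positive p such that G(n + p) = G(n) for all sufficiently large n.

G(0) = 0
G(1) = mex{0} = 1
G(2) = mex{1,0} = 2
G(3) = mex{2,1} = 0
G(4) = mex{0,2} = 1
G(5) = mex{1,0} = 2
G(6) = mex{2,1} = 0
G(7) = mex{0,2} = 1
G(8) = mex{1,0} = 2
G(9) = mex{2,1} = 0
G(10) = mex{0,2} = 1
G(11) = mex{1,0} = 2
G(12) = mex{2,1} = 0
G(13) = mex{0,2} = 1
G(14) = mex{1,0} = 2
G(n+3) = G(n) holds for n = 0,…,1 (a full window of length max(S) = 2), so the sequence is purely periodic with period 3.

3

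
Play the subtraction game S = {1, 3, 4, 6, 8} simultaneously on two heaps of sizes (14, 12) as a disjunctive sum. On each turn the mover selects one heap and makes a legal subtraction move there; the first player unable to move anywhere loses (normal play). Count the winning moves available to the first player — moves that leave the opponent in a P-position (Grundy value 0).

1

All heaps use S = {1, 3, 4, 6, 8}:
G(0) = 0
G(1) = mex{0} = 1
G(2) = mex{1} = 0
G(3) = mex{0,0} = 1
G(4) = mex{1,1,0} = 2
G(5) = mex{2,0,1} = 3
G(6) = mex{3,1,0,0} = 2
G(7) = mex{2,2,1,1} = 0
G(8) = mex{0,3,2,0,0} = 1
G(9) = mex{1,2,3,1,1} = 0
G(10) = mex{0,0,2,2,0} = 1
G(11) = mex{1,1,0,3,1} = 2
G(12) = mex{2,0,1,2,2} = 3
G(13) = mex{3,1,0,0,3} = 2
G(14) = mex{2,2,1,1,2} = 0
Heap A: G(14) = 0.
Heap B: G(12) = 3.
Combined Grundy value = 0 ⊕ 3 = 3.
A winning move leaves total XOR = 0, i.e. changes one component's Grundy value g to g ⊕ X where X is the current total.
Heap A: need g' = 0⊕3 = 3. Options: 14−1→G=2, 14−3→G=2, 14−4→G=1, 14−6→G=1, 14−8→G=2. Hits: 0.
Heap B: need g' = 3⊕3 = 0. Options: 12−1→G=2, 12−3→G=0, 12−4→G=1, 12−6→G=2, 12−8→G=2. Hits: 1.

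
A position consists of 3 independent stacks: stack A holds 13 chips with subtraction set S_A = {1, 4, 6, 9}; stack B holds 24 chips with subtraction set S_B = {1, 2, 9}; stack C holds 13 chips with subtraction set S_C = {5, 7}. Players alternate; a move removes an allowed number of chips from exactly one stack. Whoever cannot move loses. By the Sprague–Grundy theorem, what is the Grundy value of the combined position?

0

Stack A, S = {1, 4, 6, 9}:
G(0) = 0
G(1) = mex{0} = 1
G(2) = mex{1} = 0
G(3) = mex{0} = 1
G(4) = mex{1,0} = 2
G(5) = mex{2,1} = 0
G(6) = mex{0,0,0} = 1
G(7) = mex{1,1,1} = 0
G(8) = mex{0,2,0} = 1
G(9) = mex{1,0,1,0} = 2
G(10) = mex{2,1,2,1} = 0
G(11) = mex{0,0,0,0} = 1
G(12) = mex{1,1,1,1} = 0
G(13) = mex{0,2,0,2} = 1
G_A(13) = 1.
Stack B, S = {1, 2, 9}:
G(0) = 0
G(1) = mex{0} = 1
G(2) = mex{1,0} = 2
G(3) = mex{2,1} = 0
G(4) = mex{0,2} = 1
G(5) = mex{1,0} = 2
G(6) = mex{2,1} = 0
G(7) = mex{0,2} = 1
G(8) = mex{1,0} = 2
G(9) = mex{2,1,0} = 3
G(10) = mex{3,2,1} = 0
G(11) = mex{0,3,2} = 1
G(12) = mex{1,0,0} = 2
G(13) = mex{2,1,1} = 0
G(14) = mex{0,2,2} = 1
G(15) = mex{1,0,0} = 2
G(16) = mex{2,1,1} = 0
G(17) = mex{0,2,2} = 1
G(18) = mex{1,0,3} = 2
G(19) = mex{2,1,0} = 3
G(20) = mex{3,2,1} = 0
G(21) = mex{0,3,2} = 1
G(22) = mex{1,0,0} = 2
G(23) = mex{2,1,1} = 0
G(24) = mex{0,2,2} = 1
G_B(24) = 1.
Stack C, S = {5, 7}:
G(0) = 0
G(1) = mex{} = 0
G(2) = mex{} = 0
G(3) = mex{} = 0
G(4) = mex{} = 0
G(5) = mex{0} = 1
G(6) = mex{0} = 1
G(7) = mex{0,0} = 1
G(8) = mex{0,0} = 1
G(9) = mex{0,0} = 1
G(10) = mex{1,0} = 2
G(11) = mex{1,0} = 2
G(12) = mex{1,1} = 0
G(13) = mex{1,1} = 0
G_C(13) = 0.
Combined Grundy value = 1 ⊕ 1 ⊕ 0 = 0.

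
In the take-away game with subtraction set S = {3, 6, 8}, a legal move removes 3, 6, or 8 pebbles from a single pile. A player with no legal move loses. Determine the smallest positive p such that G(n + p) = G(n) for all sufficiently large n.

11

G(0) = 0
G(1) = mex{} = 0
G(2) = mex{} = 0
G(3) = mex{0} = 1
G(4) = mex{0} = 1
G(5) = mex{0} = 1
G(6) = mex{1,0} = 2
G(7) = mex{1,0} = 2
G(8) = mex{1,0,0} = 2
G(9) = mex{2,1,0} = 3
G(10) = mex{2,1,0} = 3
G(11) = mex{2,1,1} = 0
G(12) = mex{3,2,1} = 0
G(13) = mex{3,2,1} = 0
G(14) = mex{0,2,2} = 1
G(15) = mex{0,3,2} = 1
G(16) = mex{0,3,2} = 1
G(17) = mex{1,0,3} = 2
G(18) = mex{1,0,3} = 2
G(19) = mex{1,0,0} = 2
G(20) = mex{2,1,0} = 3
G(21) = mex{2,1,0} = 3
G(22) = mex{2,1,1} = 0
G(23) = mex{3,2,1} = 0
G(n+11) = G(n) holds for n = 0,…,7 (a full window of length max(S) = 8), so the sequence is purely periodic with period 11.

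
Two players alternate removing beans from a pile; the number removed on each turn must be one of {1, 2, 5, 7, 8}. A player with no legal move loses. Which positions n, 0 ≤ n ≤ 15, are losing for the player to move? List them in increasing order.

0, 3, 6, 9, 12, 15

n :  0  1  2  3  4  5  6  7  8  9 10 11 12 13 14 15
G :  0  1  2  0  1  2  0  1  2  0  1  2  0  1  2  0
P-positions are exactly the n with G(n) = 0.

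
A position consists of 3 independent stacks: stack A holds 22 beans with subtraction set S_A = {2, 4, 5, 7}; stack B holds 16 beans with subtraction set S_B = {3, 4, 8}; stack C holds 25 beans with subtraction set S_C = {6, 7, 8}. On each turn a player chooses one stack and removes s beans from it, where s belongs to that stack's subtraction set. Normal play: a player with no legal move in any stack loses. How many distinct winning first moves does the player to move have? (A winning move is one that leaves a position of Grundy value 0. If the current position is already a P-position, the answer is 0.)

1

Stack A, S = {2, 4, 5, 7}:
n :  0  1  2  3  4  5  6  7  8  9 10 11 12 13 14 15 16 17 18 19 20 21 22
G :  0  0  1  1  2  2  3  3  4  0  0  1  1  2  2  3  3  4  0  0  1  1  2
G_A(22) = 2.
Stack B, S = {3, 4, 8}:
G(0) = 0
G(1) = mex{} = 0
G(2) = mex{} = 0
G(3) = mex{0} = 1
G(4) = mex{0,0} = 1
G(5) = mex{0,0} = 1
G(6) = mex{1,0} = 2
G(7) = mex{1,1} = 0
G(8) = mex{1,1,0} = 2
G(9) = mex{2,1,0} = 3
G(10) = mex{0,2,0} = 1
G(11) = mex{2,0,1} = 3
G(12) = mex{3,2,1} = 0
G(13) = mex{1,3,1} = 0
G(14) = mex{3,1,2} = 0
G(15) = mex{0,3,0} = 1
G(16) = mex{0,0,2} = 1
G_B(16) = 1.
Stack C, S = {6, 7, 8}:
G(0) = 0
G(1) = mex{} = 0
G(2) = mex{} = 0
G(3) = mex{} = 0
G(4) = mex{} = 0
G(5) = mex{} = 0
G(6) = mex{0} = 1
G(7) = mex{0,0} = 1
G(8) = mex{0,0,0} = 1
G(9) = mex{0,0,0} = 1
G(10) = mex{0,0,0} = 1
G(11) = mex{0,0,0} = 1
G(12) = mex{1,0,0} = 2
G(13) = mex{1,1,0} = 2
G(14) = mex{1,1,1} = 0
G(15) = mex{1,1,1} = 0
G(16) = mex{1,1,1} = 0
G(17) = mex{1,1,1} = 0
G(18) = mex{2,1,1} = 0
G(19) = mex{2,2,1} = 0
G(20) = mex{0,2,2} = 1
G(21) = mex{0,0,2} = 1
G(22) = mex{0,0,0} = 1
G(23) = mex{0,0,0} = 1
G(24) = mex{0,0,0} = 1
G(25) = mex{0,0,0} = 1
G_C(25) = 1.
Combined Grundy value = 2 ⊕ 1 ⊕ 1 = 2.
A winning move leaves total XOR = 0, i.e. changes one component's Grundy value g to g ⊕ X where X is the current total.
Stack A: need g' = 2⊕2 = 0. Options: 22−2→G=1, 22−4→G=0, 22−5→G=4, 22−7→G=3. Hits: 1.
Stack B: need g' = 1⊕2 = 3. Options: 16−3→G=0, 16−4→G=0, 16−8→G=2. Hits: 0.
Stack C: need g' = 1⊕2 = 3. Options: 25−6→G=0, 25−7→G=0, 25−8→G=0. Hits: 0.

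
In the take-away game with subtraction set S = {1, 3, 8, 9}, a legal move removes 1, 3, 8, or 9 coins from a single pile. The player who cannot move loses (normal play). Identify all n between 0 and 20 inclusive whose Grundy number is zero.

0, 2, 4, 6, 16, 18, 20

n :  0  1  2  3  4  5  6  7  8  9 10 11 12 13 14 15 16 17 18 19 20
G :  0  1  0  1  0  1  0  1  2  3  2  3  2  3  2  3  0  1  0  1  0
P-positions are exactly the n with G(n) = 0.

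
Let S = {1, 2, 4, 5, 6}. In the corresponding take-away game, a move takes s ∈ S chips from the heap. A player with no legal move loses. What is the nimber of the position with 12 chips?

n :  0  1  2  3  4  5  6  7  8  9 10 11 12
G :  0  1  2  0  1  2  3  4  5  3  0  1  2

2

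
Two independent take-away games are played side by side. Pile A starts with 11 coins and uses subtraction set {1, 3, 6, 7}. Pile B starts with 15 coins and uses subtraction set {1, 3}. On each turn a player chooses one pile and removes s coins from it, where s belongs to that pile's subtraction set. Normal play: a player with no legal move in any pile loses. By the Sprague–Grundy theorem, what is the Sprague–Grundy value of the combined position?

Pile A, S = {1, 3, 6, 7}:
n :  0  1  2  3  4  5  6  7  8  9 10 11
G :  0  1  0  1  0  1  2  3  2  3  2  3
G_A(11) = 3.
Pile B, S = {1, 3}:
G(0) = 0
G(1) = mex{0} = 1
G(2) = mex{1} = 0
G(3) = mex{0,0} = 1
G(4) = mex{1,1} = 0
G(5) = mex{0,0} = 1
G(6) = mex{1,1} = 0
G(7) = mex{0,0} = 1
G(8) = mex{1,1} = 0
G(9) = mex{0,0} = 1
G(10) = mex{1,1} = 0
G(11) = mex{0,0} = 1
G(12) = mex{1,1} = 0
G(13) = mex{0,0} = 1
G(14) = mex{1,1} = 0
G(15) = mex{0,0} = 1
G_B(15) = 1.
Combined Grundy value = 3 ⊕ 1 = 2.

2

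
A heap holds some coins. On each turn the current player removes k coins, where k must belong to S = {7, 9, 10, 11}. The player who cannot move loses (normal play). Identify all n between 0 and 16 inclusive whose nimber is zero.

G(0) = 0
G(1) = mex{} = 0
G(2) = mex{} = 0
G(3) = mex{} = 0
G(4) = mex{} = 0
G(5) = mex{} = 0
G(6) = mex{} = 0
G(7) = mex{0} = 1
G(8) = mex{0} = 1
G(9) = mex{0,0} = 1
G(10) = mex{0,0,0} = 1
G(11) = mex{0,0,0,0} = 1
G(12) = mex{0,0,0,0} = 1
G(13) = mex{0,0,0,0} = 1
G(14) = mex{1,0,0,0} = 2
G(15) = mex{1,0,0,0} = 2
G(16) = mex{1,1,0,0} = 2
P-positions are exactly the n with G(n) = 0.

0, 1, 2, 3, 4, 5, 6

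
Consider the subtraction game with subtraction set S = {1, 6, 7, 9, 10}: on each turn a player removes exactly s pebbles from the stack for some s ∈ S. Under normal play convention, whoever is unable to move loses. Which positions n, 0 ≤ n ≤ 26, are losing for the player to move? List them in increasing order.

0, 2, 4, 15, 17, 19

n :  0  1  2  3  4  5  6  7  8  9 10 11 12 13 14 15 16 17 18 19 20 21 22 23 24 25 26
G :  0  1  0  1  0  1  2  3  2  3  2  3  4  5  4  0  1  0  1  0  1  2  3  2  3  2  3
P-positions are exactly the n with G(n) = 0.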